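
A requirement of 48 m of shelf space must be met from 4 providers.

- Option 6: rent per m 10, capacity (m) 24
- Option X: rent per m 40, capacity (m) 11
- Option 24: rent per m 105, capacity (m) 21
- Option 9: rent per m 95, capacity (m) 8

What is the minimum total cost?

1965

Fill from the cheapest provider first.
Option 6 at 10: take all 24 m ; 24 still needed.
Take 11 from Option X at 40 ; need 13 more.
Option 9 at 95: take all 8 m ; 5 still needed.
Take 5 from Option 24 at 105 to finish.
Cost = 24×10 + 11×40 + 8×95 + 5×105 = 1965.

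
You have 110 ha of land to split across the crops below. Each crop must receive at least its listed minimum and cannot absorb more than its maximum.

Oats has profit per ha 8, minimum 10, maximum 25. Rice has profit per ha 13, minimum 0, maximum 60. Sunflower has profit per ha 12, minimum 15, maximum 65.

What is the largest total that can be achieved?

Meeting every minimum uses 10+0+15 = 25 ha, leaving 85.
Order the crops by profit per ha: Rice 13 > Sunflower 12 > Oats 8.
Rice: +60 to 60 (cap) → 25 left.
Only 25 left; Sunflower takes them to reach 40.
Total = 8×10 + 13×60 + 12×40 = 1340.

1340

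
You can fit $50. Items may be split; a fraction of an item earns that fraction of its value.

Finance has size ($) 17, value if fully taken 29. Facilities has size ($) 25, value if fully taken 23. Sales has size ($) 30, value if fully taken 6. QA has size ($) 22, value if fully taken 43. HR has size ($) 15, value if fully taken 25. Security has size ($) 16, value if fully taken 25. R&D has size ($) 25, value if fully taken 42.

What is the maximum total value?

90.48

Rank by value-to-size ratio: QA 43/22≈1.95, Finance 29/17≈1.71, R&D 42/25≈1.68, HR 25/15≈1.67, Security 25/16≈1.56, Facilities 23/25≈0.92, Sales 6/30≈0.2.
QA: take in full, 22 $ for value 43 — 28 left.
All 17 $ of Finance fit (value 29) — 11 remain.
Only 11 $ remain; take 11/25 of R&D for value 42×11/25 = 18.48.
Total value = 90.48.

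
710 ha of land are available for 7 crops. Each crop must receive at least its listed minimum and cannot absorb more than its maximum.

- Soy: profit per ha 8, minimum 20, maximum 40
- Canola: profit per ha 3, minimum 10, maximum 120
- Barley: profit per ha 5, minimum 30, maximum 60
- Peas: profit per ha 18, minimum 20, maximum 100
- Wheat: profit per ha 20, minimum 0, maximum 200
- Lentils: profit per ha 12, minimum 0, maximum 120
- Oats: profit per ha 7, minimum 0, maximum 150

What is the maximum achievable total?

9030

Meeting every minimum uses 20+10+30+20+0+0+0 = 80 ha, leaving 630.
Order the crops by profit per ha: Wheat 20 > Peas 18 > Lentils 12 > Soy 8 > Oats 7 > Barley 5 > Canola 3.
Wheat takes 200 more to reach its cap of 200 ; 430 left.
Peas: +80 to 100 (cap) ; 350 left.
Lentils takes 120 more to reach its cap of 120 ; 230 left.
Soy takes 20 more to reach its cap of 40 ; 210 left.
Oats: +150 to 150 (cap) ; 60 left.
Barley takes 30 more to reach its cap of 60 ; 30 left.
Canola has room for 110 more but only 30 remain, so it gets 40.
Total = 8×40 + 3×40 + 5×60 + 18×100 + 20×200 + 12×120 + 7×150 = 9030.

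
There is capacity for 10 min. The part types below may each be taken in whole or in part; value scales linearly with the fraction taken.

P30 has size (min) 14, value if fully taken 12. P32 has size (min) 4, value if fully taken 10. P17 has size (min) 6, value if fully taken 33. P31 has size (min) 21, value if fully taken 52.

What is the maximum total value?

Best value per unit of size first: P17 33/6≈5.5, P32 10/4≈2.5, P31 52/21≈2.48, P30 12/14≈0.857.
Take all of P17 (6 min, value 33) — 4 min left.
All 4 min of P32 fit (value 10) — 0 remain.
Total value = 43.

43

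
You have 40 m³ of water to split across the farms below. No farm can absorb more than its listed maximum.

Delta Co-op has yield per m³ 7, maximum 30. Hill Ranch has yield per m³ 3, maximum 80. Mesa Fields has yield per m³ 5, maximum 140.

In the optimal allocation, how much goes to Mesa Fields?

Rank by yield per m³: Delta Co-op 7 > Mesa Fields 5 > Hill Ranch 3.
Delta Co-op: +30 to 30 (cap) — 10 left.
Only 10 left; Mesa Fields takes them to reach 10.

10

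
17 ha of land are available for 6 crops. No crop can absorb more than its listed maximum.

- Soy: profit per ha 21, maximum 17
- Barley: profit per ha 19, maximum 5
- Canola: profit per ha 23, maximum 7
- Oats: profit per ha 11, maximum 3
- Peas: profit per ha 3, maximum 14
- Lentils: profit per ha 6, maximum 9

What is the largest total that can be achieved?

371

Rank by profit per ha: Canola 23 > Soy 21 > Barley 19 > Oats 11 > Lentils 6 > Peas 3.
Give Canola 7 to hit its cap of 7 ; 10 left.
Soy: +10 (room for 17) → 10. Pool exhausted.
Total = 21×10 + 23×7 = 371.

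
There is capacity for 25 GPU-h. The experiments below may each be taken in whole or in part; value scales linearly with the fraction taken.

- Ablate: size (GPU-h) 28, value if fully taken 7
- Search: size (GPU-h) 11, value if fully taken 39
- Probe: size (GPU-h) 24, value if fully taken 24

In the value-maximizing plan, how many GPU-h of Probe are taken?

Best value per unit of size first: Search 39/11≈3.55, Probe 24/24≈1, Ablate 7/28≈0.25.
Take all of Search (11 GPU-h, value 39) ; 14 GPU-h left.
14 GPU-h left: a 14/24 share of Probe gives 24×14/24 = 14.

14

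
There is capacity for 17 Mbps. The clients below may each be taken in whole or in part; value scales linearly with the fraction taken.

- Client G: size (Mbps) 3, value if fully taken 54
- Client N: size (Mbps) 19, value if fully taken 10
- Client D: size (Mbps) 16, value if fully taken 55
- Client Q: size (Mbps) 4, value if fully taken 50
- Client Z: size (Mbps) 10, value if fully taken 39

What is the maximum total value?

143

Rank by value-to-size ratio: Client G 54/3≈18, Client Q 50/4≈12.5, Client Z 39/10≈3.9, Client D 55/16≈3.44, Client N 10/19≈0.526.
Client G: take in full, 3 Mbps for value 54 ; 14 left.
All 4 Mbps of Client Q fit (value 50) ; 10 remain.
Take all of Client Z (10 Mbps, value 39) ; 0 Mbps left.
Total value = 143.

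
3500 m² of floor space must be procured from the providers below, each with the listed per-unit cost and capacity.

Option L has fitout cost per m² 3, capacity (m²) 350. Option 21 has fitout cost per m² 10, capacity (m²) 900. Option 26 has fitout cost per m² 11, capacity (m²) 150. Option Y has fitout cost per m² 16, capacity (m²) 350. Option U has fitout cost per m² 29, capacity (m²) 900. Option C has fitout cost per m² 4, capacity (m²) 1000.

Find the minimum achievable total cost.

43050

Use providers in increasing cost order.
Option L at 3: take all 350 m² — 3150 still needed.
Take 1000 from Option C at 4 — need 2150 more.
Option 21 (10): use full 900 — 1250 m² to go.
Option 26 at 11: take all 150 m² — 1100 still needed.
Take 350 from Option Y at 16 — need 750 more.
Option U at 29: take 750 of its 900 — requirement met.
Cost = 350×3 + 1000×4 + 900×10 + 150×11 + 350×16 + 750×29 = 43050.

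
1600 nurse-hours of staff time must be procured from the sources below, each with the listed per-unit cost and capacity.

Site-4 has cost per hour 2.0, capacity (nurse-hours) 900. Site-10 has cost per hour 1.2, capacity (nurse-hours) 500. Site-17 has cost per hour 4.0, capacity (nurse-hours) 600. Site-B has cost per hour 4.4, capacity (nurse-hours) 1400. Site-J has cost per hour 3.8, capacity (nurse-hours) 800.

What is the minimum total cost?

3160

Fill from the cheapest source first.
Site-10 (1.2): use full 500 ; 1100 nurse-hours to go.
Site-4 at 2.0: take all 900 nurse-hours ; 200 still needed.
Site-J (3.8): take the remaining 200 ; done.
Site-17, Site-B: unused.
Cost = 500×1.2 + 900×2.0 + 200×3.8 = 3160.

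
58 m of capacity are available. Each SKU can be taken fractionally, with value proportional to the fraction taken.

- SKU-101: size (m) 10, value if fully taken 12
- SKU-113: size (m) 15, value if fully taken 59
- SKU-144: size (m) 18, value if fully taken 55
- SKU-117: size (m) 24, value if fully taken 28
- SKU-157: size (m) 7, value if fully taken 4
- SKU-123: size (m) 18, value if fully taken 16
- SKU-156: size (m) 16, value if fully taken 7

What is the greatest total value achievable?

143.5

Rank by value-to-size ratio: SKU-113 59/15≈3.93, SKU-144 55/18≈3.06, SKU-101 12/10≈1.2, SKU-117 28/24≈1.17, SKU-123 16/18≈0.889, SKU-157 4/7≈0.571, SKU-156 7/16≈0.438.
All 15 m of SKU-113 fit (value 59) ; 43 remain.
All 18 m of SKU-144 fit (value 55) ; 25 remain.
All 10 m of SKU-101 fit (value 12) ; 15 remain.
Fill the last 15 m with part of SKU-117: 15/24 of it earns 17.5.
Total value = 143.5.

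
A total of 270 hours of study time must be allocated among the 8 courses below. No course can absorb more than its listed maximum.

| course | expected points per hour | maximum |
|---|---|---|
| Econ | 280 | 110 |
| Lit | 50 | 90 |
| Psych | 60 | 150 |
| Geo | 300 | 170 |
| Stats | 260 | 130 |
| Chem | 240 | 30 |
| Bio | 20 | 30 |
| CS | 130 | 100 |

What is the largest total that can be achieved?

Highest expected points per hour first: Geo 300 > Econ 280 > Stats 260 > Chem 240 > CS 130 > Psych 60 > Lit 50 > Bio 20.
Geo takes 170 to reach its cap of 170 ; 100 left.
Econ: +100 (room for 110) → 100. Pool exhausted.
Total = 280×100 + 300×170 = 79000.

79000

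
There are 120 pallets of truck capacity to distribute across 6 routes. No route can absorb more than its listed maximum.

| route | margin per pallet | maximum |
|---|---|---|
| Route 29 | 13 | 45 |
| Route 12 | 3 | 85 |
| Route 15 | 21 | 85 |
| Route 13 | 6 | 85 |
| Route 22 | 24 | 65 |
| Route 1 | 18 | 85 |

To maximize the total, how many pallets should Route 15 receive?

Order the routes by margin per pallet: Route 22 24 > Route 15 21 > Route 1 18 > Route 29 13 > Route 13 6 > Route 12 3.
Give Route 22 65 to hit its cap of 65 — 55 left.
Only 55 left; Route 15 takes them to reach 55.

55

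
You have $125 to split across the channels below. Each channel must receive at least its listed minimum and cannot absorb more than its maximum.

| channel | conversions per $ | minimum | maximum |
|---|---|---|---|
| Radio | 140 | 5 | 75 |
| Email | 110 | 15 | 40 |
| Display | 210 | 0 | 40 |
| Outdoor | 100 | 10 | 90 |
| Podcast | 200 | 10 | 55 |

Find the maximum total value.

22750

Meeting every minimum uses 5+15+0+10+10 = 40 $, leaving 85.
Highest conversions per $ first: Display 210 > Podcast 200 > Radio 140 > Email 110 > Outdoor 100.
Display: +40 to 40 (cap) → 45 left.
Give Podcast 45 more to hit its cap of 55 → 0 left.
Total = 140×5 + 110×15 + 210×40 + 100×10 + 200×55 = 22750.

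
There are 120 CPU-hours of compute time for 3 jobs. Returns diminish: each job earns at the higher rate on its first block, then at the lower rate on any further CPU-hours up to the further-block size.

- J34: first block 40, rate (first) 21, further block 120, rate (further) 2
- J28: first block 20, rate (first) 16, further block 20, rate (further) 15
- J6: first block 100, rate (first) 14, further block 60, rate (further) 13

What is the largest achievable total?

Order all 6 blocks by rate: J34/T1 21 > J28/T1 16 > J28/T2 15 > J6/T1 14 > J6/T2 13 > J34/T2 2.
Fill J34 T1 block (40 at 21) ; 80 left.
Fill J28 T1 block (20 at 16) ; 60 left.
J28 T2 at 15: fill all 20 ; 40 left.
40 remain; put them into J6 T1 at 14.
Total = 21×40 + 16×20 + 15×20 + 14×40 = 2020.

2020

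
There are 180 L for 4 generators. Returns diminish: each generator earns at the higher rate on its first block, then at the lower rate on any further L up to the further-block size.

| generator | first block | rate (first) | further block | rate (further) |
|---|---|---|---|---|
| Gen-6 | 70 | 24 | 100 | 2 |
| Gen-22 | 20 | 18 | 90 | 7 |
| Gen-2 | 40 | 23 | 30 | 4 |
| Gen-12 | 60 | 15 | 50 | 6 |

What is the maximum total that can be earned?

Treat each block as its own option and order by rate: Gen-6/first 24 > Gen-2/first 23 > Gen-22/first 18 > Gen-12/first 15 > Gen-22/second 7 > Gen-12/second 6 > Gen-2/second 4 > Gen-6/second 2.
Gen-6 first at 24: fill all 70 ; 110 left.
Fill Gen-2 first block (40 at 23) ; 70 left.
Fill Gen-22 first block (20 at 18) ; 50 left.
Gen-12 first at 15: only 50 left, fill 50.
Total = 24×70 + 23×40 + 18×20 + 15×50 = 3710.

3710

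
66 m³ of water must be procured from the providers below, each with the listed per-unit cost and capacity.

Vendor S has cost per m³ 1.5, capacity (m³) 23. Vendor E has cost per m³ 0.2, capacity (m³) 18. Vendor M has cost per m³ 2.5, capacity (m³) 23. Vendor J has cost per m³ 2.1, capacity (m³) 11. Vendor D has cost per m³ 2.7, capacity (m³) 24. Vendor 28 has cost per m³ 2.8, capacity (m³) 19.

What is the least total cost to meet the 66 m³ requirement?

Cheapest first:
Take 18 from Vendor E at 0.2 → need 48 more.
Take 23 from Vendor S at 1.5 → need 25 more.
Take 11 from Vendor J at 2.1 → need 14 more.
Take 14 from Vendor M at 2.5 to finish.
Vendor D, Vendor 28: unused.
Cost = 18×0.2 + 23×1.5 + 11×2.1 + 14×2.5 = 96.2.

96.2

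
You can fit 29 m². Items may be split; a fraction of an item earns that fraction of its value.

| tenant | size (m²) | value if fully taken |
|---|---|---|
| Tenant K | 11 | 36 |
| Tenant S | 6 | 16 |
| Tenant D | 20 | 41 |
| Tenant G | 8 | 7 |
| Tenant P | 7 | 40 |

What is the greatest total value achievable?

Rank by value-to-size ratio: Tenant P 40/7≈5.71, Tenant K 36/11≈3.27, Tenant S 16/6≈2.67, Tenant D 41/20≈2.05, Tenant G 7/8≈0.875.
Take all of Tenant P (7 m², value 40) → 22 m² left.
All 11 m² of Tenant K fit (value 36) → 11 remain.
Tenant S: take in full, 6 m² for value 16 → 5 left.
Fill the last 5 m² with part of Tenant D: 5/20 of it earns 10.25.
Total value = 102.25.

102.25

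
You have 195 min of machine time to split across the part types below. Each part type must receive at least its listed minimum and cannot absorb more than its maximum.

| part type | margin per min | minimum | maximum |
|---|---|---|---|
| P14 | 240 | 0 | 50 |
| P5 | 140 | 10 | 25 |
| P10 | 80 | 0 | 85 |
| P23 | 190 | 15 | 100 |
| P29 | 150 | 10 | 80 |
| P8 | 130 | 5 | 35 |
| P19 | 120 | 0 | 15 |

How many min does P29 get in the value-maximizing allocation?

30

Meeting every minimum uses 0+10+0+15+10+5+0 = 40 min, leaving 155.
Order the part types by margin per min: P14 240 > P23 190 > P29 150 > P5 140 > P8 130 > P19 120 > P10 80.
Give P14 50 more to hit its cap of 50 ; 105 left.
P23: +85 to 100 (cap) ; 20 left.
P29: +20 (room for 70) → 30. Pool exhausted.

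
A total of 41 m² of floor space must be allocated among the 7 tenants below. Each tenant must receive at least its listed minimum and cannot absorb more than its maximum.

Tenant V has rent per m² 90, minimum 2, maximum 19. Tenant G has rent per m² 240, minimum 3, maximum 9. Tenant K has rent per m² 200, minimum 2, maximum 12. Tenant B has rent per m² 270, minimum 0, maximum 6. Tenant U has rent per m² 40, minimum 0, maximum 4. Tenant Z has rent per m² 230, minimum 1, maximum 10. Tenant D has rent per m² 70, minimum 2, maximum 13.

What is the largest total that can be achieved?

8800

Meeting every minimum uses 2+3+2+0+0+1+2 = 10 m², leaving 31.
Highest rent per m² first: Tenant B 270 > Tenant G 240 > Tenant Z 230 > Tenant K 200 > Tenant V 90 > Tenant D 70 > Tenant U 40.
Tenant B: +6 to 6 (cap) ; 25 left.
Give Tenant G 6 more to hit its cap of 9 ; 19 left.
Tenant Z: +9 to 10 (cap) ; 10 left.
Give Tenant K 10 more to hit its cap of 12 ; 0 left.
Total = 90×2 + 240×9 + 200×12 + 270×6 + 230×10 + 70×2 = 8800.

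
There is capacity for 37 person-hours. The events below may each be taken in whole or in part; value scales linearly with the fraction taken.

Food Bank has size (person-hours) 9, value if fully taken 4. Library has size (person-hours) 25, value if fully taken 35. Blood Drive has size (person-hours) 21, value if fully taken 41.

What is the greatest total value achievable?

63.4

Sort by value density: Blood Drive 41/21≈1.95, Library 35/25≈1.4, Food Bank 4/9≈0.444.
All 21 person-hours of Blood Drive fit (value 41) → 16 remain.
Fill the last 16 person-hours with part of Library: 16/25 of it earns 22.4.
Total value = 63.4.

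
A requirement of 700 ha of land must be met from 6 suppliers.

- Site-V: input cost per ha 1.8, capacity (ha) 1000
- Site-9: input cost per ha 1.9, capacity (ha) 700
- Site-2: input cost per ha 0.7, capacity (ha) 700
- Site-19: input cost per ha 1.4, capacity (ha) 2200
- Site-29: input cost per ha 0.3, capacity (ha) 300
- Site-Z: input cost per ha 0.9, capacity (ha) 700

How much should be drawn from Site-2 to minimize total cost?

400

Fill from the cheapest supplier first.
Site-29 at 0.3: take all 300 ha → 400 still needed.
Take 400 from Site-2 at 0.7 to finish.
Site-Z, Site-19, Site-V, Site-9: unused.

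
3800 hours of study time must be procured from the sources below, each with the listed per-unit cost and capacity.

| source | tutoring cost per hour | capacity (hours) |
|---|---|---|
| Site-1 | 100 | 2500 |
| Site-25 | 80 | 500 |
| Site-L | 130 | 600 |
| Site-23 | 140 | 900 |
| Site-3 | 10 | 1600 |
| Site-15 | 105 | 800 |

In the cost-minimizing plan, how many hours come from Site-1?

Fill from the cheapest source first.
Take 1600 from Site-3 at 10 — need 2200 more.
Site-25 (80): use full 500 — 1700 hours to go.
Site-1 (100): take the remaining 1700 — done.
Site-15, Site-L, Site-23: unused.

1700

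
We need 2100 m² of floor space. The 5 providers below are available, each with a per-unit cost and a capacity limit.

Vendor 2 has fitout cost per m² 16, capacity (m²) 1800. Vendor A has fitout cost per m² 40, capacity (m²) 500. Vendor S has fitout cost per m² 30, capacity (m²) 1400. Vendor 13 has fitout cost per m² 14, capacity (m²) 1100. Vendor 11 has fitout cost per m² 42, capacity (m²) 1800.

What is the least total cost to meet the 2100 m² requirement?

31400

Fill from the cheapest provider first.
Take 1100 from Vendor 13 at 14 — need 1000 more.
Vendor 2 at 16: take 1000 of its 1800 — requirement met.
Vendor S, Vendor A, Vendor 11: unused.
Cost = 1100×14 + 1000×16 = 31400.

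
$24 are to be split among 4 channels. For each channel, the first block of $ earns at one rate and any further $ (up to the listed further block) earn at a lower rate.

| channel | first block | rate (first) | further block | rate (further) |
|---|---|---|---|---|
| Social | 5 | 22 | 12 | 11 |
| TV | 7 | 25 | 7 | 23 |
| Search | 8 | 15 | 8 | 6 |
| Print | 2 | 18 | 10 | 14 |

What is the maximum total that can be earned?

Order all 8 blocks by rate: TV/first 25 > TV/second 23 > Social/first 22 > Print/first 18 > Search/first 15 > Print/second 14 > Social/second 11 > Search/second 6.
Fill TV first block (7 at 25) — 17 left.
TV/second (23): +7 — 10 left.
Fill Social first block (5 at 22) — 5 left.
Print first at 18: fill all 2 — 3 left.
Search/first: +3 of 8 at 15; pool empty.
Total = 25×7 + 23×7 + 22×5 + 18×2 + 15×3 = 527.

527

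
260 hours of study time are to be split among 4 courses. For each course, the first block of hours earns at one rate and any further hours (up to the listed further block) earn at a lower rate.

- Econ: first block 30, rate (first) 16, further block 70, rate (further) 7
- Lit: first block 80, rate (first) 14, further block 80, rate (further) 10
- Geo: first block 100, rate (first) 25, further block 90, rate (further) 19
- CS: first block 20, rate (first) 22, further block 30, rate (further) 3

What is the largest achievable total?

Order all 8 blocks by rate: Geo/first 25 > CS/first 22 > Geo/second 19 > Econ/first 16 > Lit/first 14 > Lit/second 10 > Econ/second 7 > CS/second 3.
Fill Geo first block (100 at 25) — 160 left.
CS first at 22: fill all 20 — 140 left.
Geo/second (19): +90 — 50 left.
Fill Econ first block (30 at 16) — 20 left.
20 remain; put them into Lit first at 14.
Total = 25×100 + 22×20 + 19×90 + 16×30 + 14×20 = 5410.

5410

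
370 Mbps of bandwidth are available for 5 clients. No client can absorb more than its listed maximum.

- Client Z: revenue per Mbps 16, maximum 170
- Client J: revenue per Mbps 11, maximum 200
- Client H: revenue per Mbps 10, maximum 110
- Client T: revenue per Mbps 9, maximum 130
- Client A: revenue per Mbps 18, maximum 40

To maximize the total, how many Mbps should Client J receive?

160

Order the clients by revenue per Mbps: Client A 18 > Client Z 16 > Client J 11 > Client H 10 > Client T 9.
Client A: +40 to 40 (cap) → 330 left.
Client Z takes 170 to reach its cap of 170 → 160 left.
Client J: +160 (room for 200) → 160. Pool exhausted.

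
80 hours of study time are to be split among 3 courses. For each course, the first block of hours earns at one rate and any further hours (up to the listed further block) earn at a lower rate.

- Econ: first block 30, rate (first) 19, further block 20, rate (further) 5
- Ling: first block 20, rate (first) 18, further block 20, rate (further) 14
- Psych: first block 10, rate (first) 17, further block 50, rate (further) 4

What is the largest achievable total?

Treat each block as its own option and order by rate: Econ/first 19 > Ling/first 18 > Psych/first 17 > Ling/second 14 > Econ/second 5 > Psych/second 4.
Econ first at 19: fill all 30 → 50 left.
Fill Ling first block (20 at 18) → 30 left.
Psych first at 17: fill all 10 → 20 left.
Ling second at 14: fill all 20 → 0 left.
Total = 19×30 + 18×20 + 17×10 + 14×20 = 1380.

1380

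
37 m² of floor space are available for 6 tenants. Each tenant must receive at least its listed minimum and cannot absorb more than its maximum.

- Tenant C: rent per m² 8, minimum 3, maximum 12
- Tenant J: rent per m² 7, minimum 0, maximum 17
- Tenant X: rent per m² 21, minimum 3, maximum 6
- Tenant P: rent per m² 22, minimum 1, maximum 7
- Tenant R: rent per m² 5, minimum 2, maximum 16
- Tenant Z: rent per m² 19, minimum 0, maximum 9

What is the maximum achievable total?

564

Meeting every minimum uses 3+0+3+1+2+0 = 9 m², leaving 28.
Highest rent per m² first: Tenant P 22 > Tenant X 21 > Tenant Z 19 > Tenant C 8 > Tenant J 7 > Tenant R 5.
Tenant P: +6 to 7 (cap) ; 22 left.
Tenant X: +3 to 6 (cap) ; 19 left.
Give Tenant Z 9 more to hit its cap of 9 ; 10 left.
Tenant C takes 9 more to reach its cap of 12 ; 1 left.
Tenant J has room for 17 more but only 1 remain, so it gets 1.
Total = 8×12 + 7×1 + 21×6 + 22×7 + 5×2 + 19×9 = 564.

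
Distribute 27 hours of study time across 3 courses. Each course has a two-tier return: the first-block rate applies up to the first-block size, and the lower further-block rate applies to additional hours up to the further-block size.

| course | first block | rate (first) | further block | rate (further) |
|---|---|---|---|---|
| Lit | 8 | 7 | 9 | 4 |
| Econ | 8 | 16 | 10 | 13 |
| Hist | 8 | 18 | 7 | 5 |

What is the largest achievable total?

409

Rank every tier by rate: Hist/first 18 > Econ/first 16 > Econ/second 13 > Lit/first 7 > Hist/second 5 > Lit/second 4.
Hist/first (18): +8 ; 19 left.
Fill Econ first block (8 at 16) ; 11 left.
Fill Econ second block (10 at 13) ; 1 left.
Lit first at 7: only 1 left, fill 1.
Total = 18×8 + 16×8 + 13×10 + 7×1 = 409.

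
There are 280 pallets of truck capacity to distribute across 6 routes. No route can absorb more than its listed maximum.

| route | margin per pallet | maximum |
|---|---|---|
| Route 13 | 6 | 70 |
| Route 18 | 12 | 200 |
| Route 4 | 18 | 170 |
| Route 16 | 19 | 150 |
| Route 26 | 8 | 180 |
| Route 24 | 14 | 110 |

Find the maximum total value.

Order the routes by margin per pallet: Route 16 19 > Route 4 18 > Route 24 14 > Route 18 12 > Route 26 8 > Route 13 6.
Route 16: +150 to 150 (cap) → 130 left.
Only 130 left; Route 4 takes them to reach 130.
Total = 18×130 + 19×150 = 5190.

5190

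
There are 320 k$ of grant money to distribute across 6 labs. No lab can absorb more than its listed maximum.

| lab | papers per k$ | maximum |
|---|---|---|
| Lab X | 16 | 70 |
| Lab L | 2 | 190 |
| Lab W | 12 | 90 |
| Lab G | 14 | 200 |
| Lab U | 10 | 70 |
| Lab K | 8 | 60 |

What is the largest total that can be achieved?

4520

Highest papers per k$ first: Lab X 16 > Lab G 14 > Lab W 12 > Lab U 10 > Lab K 8 > Lab L 2.
Lab X takes 70 to reach its cap of 70 — 250 left.
Lab G: +200 to 200 (cap) — 50 left.
Lab W has room for 90 but only 50 remain, so it gets 50.
Total = 16×70 + 12×50 + 14×200 = 4520.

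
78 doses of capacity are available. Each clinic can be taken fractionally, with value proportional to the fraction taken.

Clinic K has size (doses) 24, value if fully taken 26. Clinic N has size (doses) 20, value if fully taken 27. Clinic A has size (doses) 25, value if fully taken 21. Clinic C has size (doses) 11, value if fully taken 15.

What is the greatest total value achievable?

87.32

Sort by value density: Clinic C 15/11≈1.36, Clinic N 27/20≈1.35, Clinic K 26/24≈1.08, Clinic A 21/25≈0.84.
Take all of Clinic C (11 doses, value 15) → 67 doses left.
Take all of Clinic N (20 doses, value 27) → 47 doses left.
Take all of Clinic K (24 doses, value 26) → 23 doses left.
Only 23 doses remain; take 23/25 of Clinic A for value 21×23/25 = 19.32.
Total value = 87.32.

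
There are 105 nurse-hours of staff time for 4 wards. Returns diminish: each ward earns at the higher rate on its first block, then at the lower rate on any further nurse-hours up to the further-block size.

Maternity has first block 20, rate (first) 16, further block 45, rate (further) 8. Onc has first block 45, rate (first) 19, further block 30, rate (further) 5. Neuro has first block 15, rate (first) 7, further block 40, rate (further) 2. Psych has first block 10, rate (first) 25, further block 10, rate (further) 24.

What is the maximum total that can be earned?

1825

Treat each block as its own option and order by rate: Psych/tier1 25 > Psych/tier2 24 > Onc/tier1 19 > Maternity/tier1 16 > Maternity/tier2 8 > Neuro/tier1 7 > Onc/tier2 5 > Neuro/tier2 2.
Psych tier1 at 25: fill all 10 → 95 left.
Fill Psych tier2 block (10 at 24) → 85 left.
Onc/tier1 (19): +45 → 40 left.
Fill Maternity tier1 block (20 at 16) → 20 left.
20 remain; put them into Maternity tier2 at 8.
Total = 25×10 + 24×10 + 19×45 + 16×20 + 8×20 = 1825.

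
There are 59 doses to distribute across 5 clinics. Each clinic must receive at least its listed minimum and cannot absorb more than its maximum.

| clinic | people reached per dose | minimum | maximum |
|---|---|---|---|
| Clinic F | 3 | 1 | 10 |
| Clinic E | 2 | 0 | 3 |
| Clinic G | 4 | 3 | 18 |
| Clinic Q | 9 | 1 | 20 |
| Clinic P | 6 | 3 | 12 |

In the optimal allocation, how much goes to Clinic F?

9

Meeting every minimum uses 1+0+3+1+3 = 8 doses, leaving 51.
Highest people reached per dose first: Clinic Q 9 > Clinic P 6 > Clinic G 4 > Clinic F 3 > Clinic E 2.
Clinic Q takes 19 more to reach its cap of 20 ; 32 left.
Give Clinic P 9 more to hit its cap of 12 ; 23 left.
Clinic G: +15 to 18 (cap) ; 8 left.
Only 8 left; Clinic F takes them to reach 9.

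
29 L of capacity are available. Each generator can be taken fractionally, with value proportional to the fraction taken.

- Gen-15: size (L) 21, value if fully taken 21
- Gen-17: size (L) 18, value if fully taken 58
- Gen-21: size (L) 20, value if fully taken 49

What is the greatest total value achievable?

84.95

Best value per unit of size first: Gen-17 58/18≈3.22, Gen-21 49/20≈2.45, Gen-15 21/21≈1.
All 18 L of Gen-17 fit (value 58) ; 11 remain.
11 L left: a 11/20 share of Gen-21 gives 49×11/20 = 26.95.
Total value = 84.95.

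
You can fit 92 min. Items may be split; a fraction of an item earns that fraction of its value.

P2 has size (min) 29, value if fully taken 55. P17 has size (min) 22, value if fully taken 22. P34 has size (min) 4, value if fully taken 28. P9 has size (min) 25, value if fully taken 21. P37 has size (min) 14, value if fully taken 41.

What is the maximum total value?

165.32

Sort by value density: P34 28/4≈7, P37 41/14≈2.93, P2 55/29≈1.9, P17 22/22≈1, P9 21/25≈0.84.
P34: take in full, 4 min for value 28 → 88 left.
All 14 min of P37 fit (value 41) → 74 remain.
P2: take in full, 29 min for value 55 → 45 left.
Take all of P17 (22 min, value 22) → 23 min left.
Fill the last 23 min with part of P9: 23/25 of it earns 19.32.
Total value = 165.32.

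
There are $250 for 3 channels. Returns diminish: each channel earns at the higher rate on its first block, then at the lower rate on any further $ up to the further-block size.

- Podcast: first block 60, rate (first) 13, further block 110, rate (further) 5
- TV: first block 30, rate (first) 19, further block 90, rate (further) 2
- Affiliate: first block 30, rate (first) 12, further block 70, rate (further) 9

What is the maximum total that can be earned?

Order all 6 blocks by rate: TV/T1 19 > Podcast/T1 13 > Affiliate/T1 12 > Affiliate/T2 9 > Podcast/T2 5 > TV/T2 2.
TV T1 at 19: fill all 30 → 220 left.
Fill Podcast T1 block (60 at 13) → 160 left.
Affiliate T1 at 12: fill all 30 → 130 left.
Affiliate T2 at 9: fill all 70 → 60 left.
Podcast T2 at 5: only 60 left, fill 60.
Total = 19×30 + 13×60 + 12×30 + 9×70 + 5×60 = 2640.

2640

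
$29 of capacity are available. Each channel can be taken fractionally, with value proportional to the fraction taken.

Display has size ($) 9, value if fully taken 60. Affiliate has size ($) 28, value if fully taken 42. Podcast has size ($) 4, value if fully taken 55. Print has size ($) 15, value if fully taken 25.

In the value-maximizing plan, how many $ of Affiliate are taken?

1

Sort by value density: Podcast 55/4≈13.8, Display 60/9≈6.67, Print 25/15≈1.67, Affiliate 42/28≈1.5.
Take all of Podcast (4 $, value 55) ; 25 $ left.
Take all of Display (9 $, value 60) ; 16 $ left.
Take all of Print (15 $, value 25) ; 1 $ left.
Only 1 $ remain; take 1/28 of Affiliate for value 42×1/28 = 1.5.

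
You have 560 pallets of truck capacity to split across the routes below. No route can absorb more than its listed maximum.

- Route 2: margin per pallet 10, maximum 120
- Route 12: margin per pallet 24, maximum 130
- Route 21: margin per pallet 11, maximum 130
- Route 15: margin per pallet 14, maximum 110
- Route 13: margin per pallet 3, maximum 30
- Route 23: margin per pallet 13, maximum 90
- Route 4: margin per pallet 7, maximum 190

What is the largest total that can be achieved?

8260

Rank by margin per pallet: Route 12 24 > Route 15 14 > Route 23 13 > Route 21 11 > Route 2 10 > Route 4 7 > Route 13 3.
Give Route 12 130 to hit its cap of 130 ; 430 left.
Give Route 15 110 to hit its cap of 110 ; 320 left.
Route 23: +90 to 90 (cap) ; 230 left.
Route 21 takes 130 to reach its cap of 130 ; 100 left.
Route 2 has room for 120 but only 100 remain, so it gets 100.
Total = 10×100 + 24×130 + 11×130 + 14×110 + 13×90 = 8260.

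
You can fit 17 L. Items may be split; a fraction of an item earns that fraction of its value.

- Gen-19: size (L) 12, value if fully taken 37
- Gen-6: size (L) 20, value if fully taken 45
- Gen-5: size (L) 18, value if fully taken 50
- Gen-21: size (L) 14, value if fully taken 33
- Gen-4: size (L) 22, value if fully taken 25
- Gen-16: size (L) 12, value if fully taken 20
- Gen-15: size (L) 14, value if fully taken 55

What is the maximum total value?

64.25

Rank by value-to-size ratio: Gen-15 55/14≈3.93, Gen-19 37/12≈3.08, Gen-5 50/18≈2.78, Gen-21 33/14≈2.36, Gen-6 45/20≈2.25, Gen-16 20/12≈1.67, Gen-4 25/22≈1.14.
All 14 L of Gen-15 fit (value 55) — 3 remain.
Fill the last 3 L with part of Gen-19: 3/12 of it earns 9.25.
Total value = 64.25.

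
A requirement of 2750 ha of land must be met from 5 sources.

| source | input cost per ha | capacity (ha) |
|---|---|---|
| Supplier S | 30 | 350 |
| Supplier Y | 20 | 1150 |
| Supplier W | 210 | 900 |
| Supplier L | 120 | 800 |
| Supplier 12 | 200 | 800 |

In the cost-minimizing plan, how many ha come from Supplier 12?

Fill from the cheapest source first.
Supplier Y at 20: take all 1150 ha → 1600 still needed.
Supplier S (30): use full 350 → 1250 ha to go.
Supplier L (120): use full 800 → 450 ha to go.
Supplier 12 (200): take the remaining 450 → done.
Supplier W: unused.

450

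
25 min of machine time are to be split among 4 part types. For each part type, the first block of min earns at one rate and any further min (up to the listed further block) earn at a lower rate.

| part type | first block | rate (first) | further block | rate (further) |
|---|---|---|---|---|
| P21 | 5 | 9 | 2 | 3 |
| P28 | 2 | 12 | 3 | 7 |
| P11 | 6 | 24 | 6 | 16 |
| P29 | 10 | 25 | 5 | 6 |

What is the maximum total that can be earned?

523

Order all 8 blocks by rate: P29/first 25 > P11/first 24 > P11/second 16 > P28/first 12 > P21/first 9 > P28/second 7 > P29/second 6 > P21/second 3.
P29/first (25): +10 → 15 left.
P11 first at 24: fill all 6 → 9 left.
P11/second (16): +6 → 3 left.
P28 first at 12: fill all 2 → 1 left.
P21/first: +1 of 5 at 9; pool empty.
Total = 25×10 + 24×6 + 16×6 + 12×2 + 9×1 = 523.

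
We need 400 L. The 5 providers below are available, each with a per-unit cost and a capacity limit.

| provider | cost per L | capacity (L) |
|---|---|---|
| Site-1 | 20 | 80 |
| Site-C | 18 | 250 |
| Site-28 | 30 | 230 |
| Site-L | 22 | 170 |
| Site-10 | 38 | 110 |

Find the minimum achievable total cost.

7640

Use providers in increasing cost order.
Take 250 from Site-C at 18 → need 150 more.
Site-1 (20): use full 80 → 70 L to go.
Site-L at 22: take 70 of its 170 → requirement met.
Site-28, Site-10: unused.
Cost = 250×18 + 80×20 + 70×22 = 7640.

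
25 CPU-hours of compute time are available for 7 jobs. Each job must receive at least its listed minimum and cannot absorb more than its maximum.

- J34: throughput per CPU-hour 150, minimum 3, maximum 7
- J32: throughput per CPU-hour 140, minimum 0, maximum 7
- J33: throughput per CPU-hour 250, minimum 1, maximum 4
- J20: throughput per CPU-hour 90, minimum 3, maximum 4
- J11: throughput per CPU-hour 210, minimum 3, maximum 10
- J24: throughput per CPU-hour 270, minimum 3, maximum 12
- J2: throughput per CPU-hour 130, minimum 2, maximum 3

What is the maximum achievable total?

Meeting every minimum uses 3+0+1+3+3+3+2 = 15 CPU-hours, leaving 10.
Highest throughput per CPU-hour first: J24 270 > J33 250 > J11 210 > J34 150 > J32 140 > J2 130 > J20 90.
J24 takes 9 more to reach its cap of 12 — 1 left.
J33: +1 (room for 3) → 2. Pool exhausted.
Total = 150×3 + 250×2 + 90×3 + 210×3 + 270×12 + 130×2 = 5350.

5350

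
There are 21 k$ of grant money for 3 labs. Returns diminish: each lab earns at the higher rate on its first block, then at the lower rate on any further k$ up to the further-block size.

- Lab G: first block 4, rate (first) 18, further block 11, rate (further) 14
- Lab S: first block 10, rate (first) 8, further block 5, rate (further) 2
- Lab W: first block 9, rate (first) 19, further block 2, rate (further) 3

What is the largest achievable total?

Rank every tier by rate: Lab W/T1 19 > Lab G/T1 18 > Lab G/T2 14 > Lab S/T1 8 > Lab W/T2 3 > Lab S/T2 2.
Fill Lab W T1 block (9 at 19) — 12 left.
Lab G T1 at 18: fill all 4 — 8 left.
Lab G T2 at 14: only 8 left, fill 8.
Total = 19×9 + 18×4 + 14×8 = 355.

355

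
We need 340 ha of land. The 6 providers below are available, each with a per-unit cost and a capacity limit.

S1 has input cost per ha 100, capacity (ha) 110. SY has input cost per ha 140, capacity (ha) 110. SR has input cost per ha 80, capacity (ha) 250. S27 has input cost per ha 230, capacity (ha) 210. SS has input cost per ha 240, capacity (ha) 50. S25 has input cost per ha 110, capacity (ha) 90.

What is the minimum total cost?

29000

Cheapest first:
Take 250 from SR at 80 — need 90 more.
Take 90 from S1 at 100 to finish.
S25, SY, S27, SS: unused.
Cost = 250×80 + 90×100 = 29000.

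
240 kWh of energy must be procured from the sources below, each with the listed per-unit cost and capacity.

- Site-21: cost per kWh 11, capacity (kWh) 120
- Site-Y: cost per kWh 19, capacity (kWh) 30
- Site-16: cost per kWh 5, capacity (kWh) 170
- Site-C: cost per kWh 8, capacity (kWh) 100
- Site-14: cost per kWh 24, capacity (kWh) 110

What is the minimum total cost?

1410

Use sources in increasing cost order.
Site-16 (5): use full 170 — 70 kWh to go.
Site-C (8): take the remaining 70 — done.
Site-21, Site-Y, Site-14: unused.
Cost = 170×5 + 70×8 = 1410.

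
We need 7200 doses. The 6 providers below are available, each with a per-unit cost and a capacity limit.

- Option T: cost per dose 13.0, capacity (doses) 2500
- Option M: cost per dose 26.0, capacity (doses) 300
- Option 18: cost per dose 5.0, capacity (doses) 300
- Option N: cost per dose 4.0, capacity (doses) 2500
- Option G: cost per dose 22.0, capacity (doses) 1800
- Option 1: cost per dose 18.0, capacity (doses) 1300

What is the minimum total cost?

Use providers in increasing cost order.
Take 2500 from Option N at 4.0 → need 4700 more.
Option 18 (5.0): use full 300 → 4400 doses to go.
Take 2500 from Option T at 13.0 → need 1900 more.
Take 1300 from Option 1 at 18.0 → need 600 more.
Option G at 22.0: take 600 of its 1800 → requirement met.
Option M: unused.
Cost = 2500×4.0 + 300×5.0 + 2500×13.0 + 1300×18.0 + 600×22.0 = 80600.

80600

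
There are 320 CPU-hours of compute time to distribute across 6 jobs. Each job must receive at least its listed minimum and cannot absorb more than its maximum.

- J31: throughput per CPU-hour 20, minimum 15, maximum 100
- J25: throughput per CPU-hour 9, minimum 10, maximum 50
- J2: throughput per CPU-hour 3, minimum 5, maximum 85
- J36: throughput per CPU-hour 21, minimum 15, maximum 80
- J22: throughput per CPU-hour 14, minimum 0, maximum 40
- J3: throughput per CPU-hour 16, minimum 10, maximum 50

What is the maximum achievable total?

Meeting every minimum uses 15+10+5+15+0+10 = 55 CPU-hours, leaving 265.
Order the jobs by throughput per CPU-hour: J36 21 > J31 20 > J3 16 > J22 14 > J25 9 > J2 3.
Give J36 65 more to hit its cap of 80 — 200 left.
Give J31 85 more to hit its cap of 100 — 115 left.
J3 takes 40 more to reach its cap of 50 — 75 left.
J22 takes 40 more to reach its cap of 40 — 35 left.
Only 35 left; J25 takes them to reach 45.
Total = 20×100 + 9×45 + 3×5 + 21×80 + 14×40 + 16×50 = 5460.

5460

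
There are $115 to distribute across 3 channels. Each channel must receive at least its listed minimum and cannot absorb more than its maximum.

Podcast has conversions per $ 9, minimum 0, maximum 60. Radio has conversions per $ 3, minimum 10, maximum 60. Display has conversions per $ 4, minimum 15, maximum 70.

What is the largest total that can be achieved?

Meeting every minimum uses 0+10+15 = 25 $, leaving 90.
Order the channels by conversions per $: Podcast 9 > Display 4 > Radio 3.
Give Podcast 60 more to hit its cap of 60 — 30 left.
Display: +30 (room for 55) → 45. Pool exhausted.
Total = 9×60 + 3×10 + 4×45 = 750.

750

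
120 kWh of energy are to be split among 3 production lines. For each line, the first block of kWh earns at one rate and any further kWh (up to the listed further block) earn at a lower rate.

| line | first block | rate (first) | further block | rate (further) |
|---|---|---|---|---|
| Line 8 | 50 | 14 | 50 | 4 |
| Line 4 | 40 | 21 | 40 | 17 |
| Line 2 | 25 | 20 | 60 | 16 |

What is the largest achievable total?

2260

Order all 6 blocks by rate: Line 4/first 21 > Line 2/first 20 > Line 4/second 17 > Line 2/second 16 > Line 8/first 14 > Line 8/second 4.
Line 4 first at 21: fill all 40 ; 80 left.
Fill Line 2 first block (25 at 20) ; 55 left.
Line 4 second at 17: fill all 40 ; 15 left.
Line 2 second at 16: only 15 left, fill 15.
Total = 21×40 + 20×25 + 17×40 + 16×15 = 2260.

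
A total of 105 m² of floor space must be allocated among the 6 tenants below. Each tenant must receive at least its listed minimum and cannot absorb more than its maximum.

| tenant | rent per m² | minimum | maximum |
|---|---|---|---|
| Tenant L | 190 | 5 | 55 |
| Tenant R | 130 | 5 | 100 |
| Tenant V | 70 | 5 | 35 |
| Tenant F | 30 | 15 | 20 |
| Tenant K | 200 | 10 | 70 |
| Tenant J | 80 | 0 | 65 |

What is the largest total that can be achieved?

Meeting every minimum uses 5+5+5+15+10+0 = 40 m², leaving 65.
Order the tenants by rent per m²: Tenant K 200 > Tenant L 190 > Tenant R 130 > Tenant J 80 > Tenant V 70 > Tenant F 30.
Give Tenant K 60 more to hit its cap of 70 — 5 left.
Only 5 left; Tenant L takes them to reach 10.
Total = 190×10 + 130×5 + 70×5 + 30×15 + 200×70 = 17350.

17350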